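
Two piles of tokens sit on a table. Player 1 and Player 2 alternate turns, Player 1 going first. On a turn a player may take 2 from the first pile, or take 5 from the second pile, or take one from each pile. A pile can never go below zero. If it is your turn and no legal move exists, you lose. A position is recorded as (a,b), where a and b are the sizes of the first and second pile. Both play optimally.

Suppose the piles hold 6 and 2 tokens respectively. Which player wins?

Compute win/loss labels from the base case upward. A position with no move is L. Any other position is W if it can reach an L in one move, else L.
No move ever increases a pile, so every position that can arise here has a ≤ 6 and b ≤ 2; it is enough to label the cells with 0 ≤ a ≤ 6 and 0 ≤ b ≤ 2.
Every move lowers a or b (never raises either), so fill the grid row by row in increasing a, and left to right within a row: each cell's successors are then already labelled.
      b=0  b=1  b=2
a=0:    L    L    L
a=1:    L    W    W
a=2:    W    W    W
a=3:    W    L    L
a=4:    L    L    W
a=5:    L    W    W
a=6:    W    W    L
Cells with no legal move (terminal, hence L): (0,0), (0,1), (0,2), (1,0).
The remaining L cells, each justified by listing all of its moves:
(3,1): only reaches (1,1)(W), (2,0)(W), all W → L
(3,2): only reaches (1,2)(W), (2,1)(W), all W → L
(4,0): only reaches (2,0)(W), which is W → L
(4,1): only reaches (2,1)(W), (3,0)(W), all W → L
(5,0): only reaches (3,0)(W), which is W → L
(6,2): only reaches (4,2)(W), (5,1)(W), all W → L
Every other cell has at least one move into one of the L cells above, so it is W.
Every move from (6,2) reaches a W position, so the mover loses.

Player 2 wins.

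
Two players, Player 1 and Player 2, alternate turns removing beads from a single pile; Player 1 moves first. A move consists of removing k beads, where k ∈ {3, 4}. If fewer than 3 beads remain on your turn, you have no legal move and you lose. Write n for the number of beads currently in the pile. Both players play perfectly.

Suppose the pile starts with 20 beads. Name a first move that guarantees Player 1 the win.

Positions with no move are L. A position that does have a move is losing for the player to move precisely when every available move leads to a winning position for the opponent. Fill in the labels:
n=0: no move → L
n=1: no move → L
n=2: no move → L
n=3: can move to 0, which is L ⇒ W
n=4: can move to 1, which is L ⇒ W
n=5: can move to 2, which is L ⇒ W
n=6: can move to 2, which is L ⇒ W
n=7: moves to 4(W), 3(W); every one is W ⇒ L
n=8: moves to 5(W), 4(W); every one is W ⇒ L
n=9: moves to 6(W), 5(W); every one is W ⇒ L
n=10: can move to 7, which is L ⇒ W
n=11: can move to 8, which is L ⇒ W
n=12: can move to 9, which is L ⇒ W
n=13: can move to 9, which is L ⇒ W
n=14: moves to 11(W), 10(W); every one is W ⇒ L
n=15: moves to 12(W), 11(W); every one is W ⇒ L
n=16: moves to 13(W), 12(W); every one is W ⇒ L
n=17: can move to 14, which is L ⇒ W
n=18: can move to 15, which is L ⇒ W
n=19: can move to 16, which is L ⇒ W
n=20: can move to 16, which is L ⇒ W
From 20, the L positions reachable in one move are: 16.

Remove 4, leaving 16.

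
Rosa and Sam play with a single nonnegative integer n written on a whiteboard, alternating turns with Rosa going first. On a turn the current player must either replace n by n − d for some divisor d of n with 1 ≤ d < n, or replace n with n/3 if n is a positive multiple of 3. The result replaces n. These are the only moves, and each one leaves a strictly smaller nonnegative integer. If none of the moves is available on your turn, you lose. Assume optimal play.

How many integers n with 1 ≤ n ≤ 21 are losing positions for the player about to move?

9

Use the standard recursion: the mover loses at a terminal position; elsewhere, the mover wins exactly when some move hands the opponent an L position.
n=0: no move → L
n=1: no move → L
n=2: reaches L-position 1 → W
n=3: reaches L-position 1 → W
n=4: only reaches 2(W), 3(W), all W → L
n=5: reaches L-position 4 → W
n=6: reaches L-position 4 → W
n=7: only reaches 6(W), which is W → L
n=8: reaches L-position 4 → W
n=9: only reaches 3(W), 6(W), 8(W), all W → L
n=10: reaches L-position 9 → W
n=11: only reaches 10(W), which is W → L
n=12: reaches L-position 4 → W
n=13: only reaches 12(W), which is W → L
n=14: reaches L-position 7 → W
n=15: only reaches 5(W), 10(W), 12(W), 14(W), all W → L
n=16: reaches L-position 15 → W
n=17: only reaches 16(W), which is W → L
n=18: reaches L-position 9 → W
n=19: only reaches 18(W), which is W → L
n=20: reaches L-position 15 → W
n=21: reaches L-position 7 → W
L entries with 1 ≤ n ≤ 21 (n=0 is outside the asked range and is not counted): n = 1, 4, 7, 9, 11, 13, 15, 17, 19; that makes 9.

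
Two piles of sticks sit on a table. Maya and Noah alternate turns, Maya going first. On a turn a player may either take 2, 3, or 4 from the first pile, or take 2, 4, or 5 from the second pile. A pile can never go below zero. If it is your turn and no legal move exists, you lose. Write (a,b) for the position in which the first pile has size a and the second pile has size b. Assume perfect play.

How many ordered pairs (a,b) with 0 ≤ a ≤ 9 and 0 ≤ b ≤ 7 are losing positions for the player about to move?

24

Classify positions by backward induction: terminal positions (no move available) are L. From any other position, the mover wins iff some move reaches an L.
Every move lowers a or b (never raises either), so fill the grid row by row in increasing a, and left to right within a row: each cell's successors are then already labelled.
      b=0  b=1  b=2  b=3  b=4  b=5  b=6  b=7
a=0:    L    L    W    W    W    W    W    L
a=1:    L    L    W    W    W    W    W    L
a=2:    W    W    L    L    W    W    W    W
a=3:    W    W    L    L    W    W    W    W
a=4:    W    W    W    W    L    L    W    W
a=5:    W    W    W    W    L    L    W    W
a=6:    L    L    W    W    W    W    W    L
a=7:    L    L    W    W    W    W    W    L
a=8:    W    W    L    L    W    W    W    W
a=9:    W    W    L    L    W    W    W    W
Cells with no legal move (terminal, hence L): (0,0), (0,1), (1,0), (1,1).
The remaining L cells, each justified by listing all of its moves:
(0,7): moves to (0,5)(W), (0,3)(W), (0,2)(W); every one is W ⇒ L
(1,7): moves to (1,5)(W), (1,3)(W), (1,2)(W); every one is W ⇒ L
(2,2): moves to (0,2)(W), (2,0)(W); every one is W ⇒ L
(2,3): moves to (0,3)(W), (2,1)(W); every one is W ⇒ L
(3,2): moves to (1,2)(W), (0,2)(W), (3,0)(W); every one is W ⇒ L
(3,3): moves to (1,3)(W), (0,3)(W), (3,1)(W); every one is W ⇒ L
(4,4): moves to (2,4)(W), (1,4)(W), (0,4)(W), (4,2)(W), (4,0)(W); every one is W ⇒ L
(4,5): moves to (2,5)(W), (1,5)(W), (0,5)(W), (4,3)(W), (4,1)(W), (4,0)(W); every one is W ⇒ L
(5,4): moves to (3,4)(W), (2,4)(W), (1,4)(W), (5,2)(W), (5,0)(W); every one is W ⇒ L
(5,5): moves to (3,5)(W), (2,5)(W), (1,5)(W), (5,3)(W), (5,1)(W), (5,0)(W); every one is W ⇒ L
(6,0): moves to (4,0)(W), (3,0)(W), (2,0)(W); every one is W ⇒ L
(6,1): moves to (4,1)(W), (3,1)(W), (2,1)(W); every one is W ⇒ L
(6,7): moves to (4,7)(W), (3,7)(W), (2,7)(W), (6,5)(W), (6,3)(W), (6,2)(W); every one is W ⇒ L
(7,0): moves to (5,0)(W), (4,0)(W), (3,0)(W); every one is W ⇒ L
(7,1): moves to (5,1)(W), (4,1)(W), (3,1)(W); every one is W ⇒ L
(7,7): moves to (5,7)(W), (4,7)(W), (3,7)(W), (7,5)(W), (7,3)(W), (7,2)(W); every one is W ⇒ L
(8,2): moves to (6,2)(W), (5,2)(W), (4,2)(W), (8,0)(W); every one is W ⇒ L
(8,3): moves to (6,3)(W), (5,3)(W), (4,3)(W), (8,1)(W); every one is W ⇒ L
(9,2): moves to (7,2)(W), (6,2)(W), (5,2)(W), (9,0)(W); every one is W ⇒ L
(9,3): moves to (7,3)(W), (6,3)(W), (5,3)(W), (9,1)(W); every one is W ⇒ L
Every other cell has at least one move into one of the L cells above, so it is W.
L cells per row: a=0: 3, a=1: 3, a=2: 2, a=3: 2, a=4: 2, a=5: 2, a=6: 3, a=7: 3, a=8: 2, a=9: 2; total 24.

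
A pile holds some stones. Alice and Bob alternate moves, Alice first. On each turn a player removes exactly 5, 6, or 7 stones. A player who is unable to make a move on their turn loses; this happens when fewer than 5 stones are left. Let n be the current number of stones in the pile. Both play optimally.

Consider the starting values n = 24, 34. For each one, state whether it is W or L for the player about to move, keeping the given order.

Work bottom-up. With no move the player to move loses. Otherwise the position is W if at least one move leads to an L position for the opponent, and L if every move leads to a W.
n=0: no move → L
n=1: no move → L
n=2: no move → L
n=3: no move → L
n=4: no move → L
n=5: →0(L), so W
n=6: →1(L), so W
n=7: →2(L), so W
n=8: →3(L), so W
n=9: →4(L), so W
n=10: →4(L), so W
n=11: →4(L), so W
n=12: →7(W), 6(W), 5(W) — all W, so L
n=13: →8(W), 7(W), 6(W) — all W, so L
n=14: →9(W), 8(W), 7(W) — all W, so L
n=15: →10(W), 9(W), 8(W) — all W, so L
n=16: →11(W), 10(W), 9(W) — all W, so L
n=17: →12(L), so W
n=18: →13(L), so W
n=19: →14(L), so W
n=20: →15(L), so W
n=21: →16(L), so W
n=22: →16(L), so W
n=23: →16(L), so W
n=24: →19(W), 18(W), 17(W) — all W, so L
n=25: →20(W), 19(W), 18(W) — all W, so L
n=26: →21(W), 20(W), 19(W) — all W, so L
n=27: →22(W), 21(W), 20(W) — all W, so L
n=28: →23(W), 22(W), 21(W) — all W, so L
n=29: →24(L), so W
n=30: →25(L), so W
n=31: →26(L), so W
n=32: →27(L), so W
n=33: →28(L), so W
n=34: →28(L), so W

24: L, 34: W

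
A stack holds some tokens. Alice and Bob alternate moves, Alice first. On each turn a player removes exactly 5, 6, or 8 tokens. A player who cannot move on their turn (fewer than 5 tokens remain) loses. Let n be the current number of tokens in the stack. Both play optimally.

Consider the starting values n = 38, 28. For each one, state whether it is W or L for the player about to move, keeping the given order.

Build the W/L table. Terminal = L. A non-terminal position is W if it has a move to some L; otherwise it is L.
n=0: no move → L
n=1: no move → L
n=2: no move → L
n=3: no move → L
n=4: no move → L
n=5: can move to 0, which is L ⇒ W
n=6: can move to 1, which is L ⇒ W
n=7: can move to 2, which is L ⇒ W
n=8: can move to 3, which is L ⇒ W
n=9: can move to 4, which is L ⇒ W
n=10: can move to 4, which is L ⇒ W
n=11: can move to 3, which is L ⇒ W
n=12: can move to 4, which is L ⇒ W
n=13: moves to 8(W), 7(W), 5(W); every one is W ⇒ L
n=14: moves to 9(W), 8(W), 6(W); every one is W ⇒ L
n=15: moves to 10(W), 9(W), 7(W); every one is W ⇒ L
n=16: moves to 11(W), 10(W), 8(W); every one is W ⇒ L
n=17: moves to 12(W), 11(W), 9(W); every one is W ⇒ L
n=18: can move to 13, which is L ⇒ W
n=19: can move to 14, which is L ⇒ W
n=20: can move to 15, which is L ⇒ W
n=21: can move to 16, which is L ⇒ W
n=22: can move to 17, which is L ⇒ W
n=23: can move to 17, which is L ⇒ W
n=24: can move to 16, which is L ⇒ W
n=25: can move to 17, which is L ⇒ W
n=26: moves to 21(W), 20(W), 18(W); every one is W ⇒ L
n=27: moves to 22(W), 21(W), 19(W); every one is W ⇒ L
n=28: moves to 23(W), 22(W), 20(W); every one is W ⇒ L
n=29: moves to 24(W), 23(W), 21(W); every one is W ⇒ L
n=30: moves to 25(W), 24(W), 22(W); every one is W ⇒ L
n=31: can move to 26, which is L ⇒ W
n=32: can move to 27, which is L ⇒ W
n=33: can move to 28, which is L ⇒ W
n=34: can move to 29, which is L ⇒ W
n=35: can move to 30, which is L ⇒ W
n=36: can move to 30, which is L ⇒ W
n=37: can move to 29, which is L ⇒ W
n=38: can move to 30, which is L ⇒ W

38: W, 28: L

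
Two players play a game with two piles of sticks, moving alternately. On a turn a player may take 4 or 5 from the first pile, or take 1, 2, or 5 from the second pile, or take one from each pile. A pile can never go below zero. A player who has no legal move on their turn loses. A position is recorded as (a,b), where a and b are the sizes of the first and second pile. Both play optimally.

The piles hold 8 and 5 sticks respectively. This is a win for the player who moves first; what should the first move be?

Move to (4,5).

Work bottom-up. With no move the player to move loses. Otherwise the position is W if at least one move leads to an L position for the opponent, and L if every move leads to a W.
No move ever increases a pile, so every position that can arise here has a ≤ 8 and b ≤ 5; it is enough to label the cells with 0 ≤ a ≤ 8 and 0 ≤ b ≤ 5.
Every move lowers a or b (never raises either), so fill the grid row by row in increasing a, and left to right within a row: each cell's successors are then already labelled.
      b=0  b=1  b=2  b=3  b=4  b=5
a=0:    L    W    W    L    W    W
a=1:    L    W    W    L    W    W
a=2:    L    W    W    L    W    W
a=3:    L    W    W    L    W    W
a=4:    W    W    L    W    W    L
a=5:    W    L    W    W    L    W
a=6:    W    L    W    W    L    W
a=7:    W    L    W    W    L    W
a=8:    W    L    W    W    L    W
Cells with no legal move (terminal, hence L): (0,0), (1,0), (2,0), (3,0).
The remaining L cells, each justified by listing all of its moves:
(0,3): →(0,2)(W), (0,1)(W) — all W, so L
(1,3): →(1,2)(W), (1,1)(W), (0,2)(W) — all W, so L
(2,3): →(2,2)(W), (2,1)(W), (1,2)(W) — all W, so L
(3,3): →(3,2)(W), (3,1)(W), (2,2)(W) — all W, so L
(4,2): →(0,2)(W), (4,1)(W), (4,0)(W), (3,1)(W) — all W, so L
(4,5): →(0,5)(W), (4,4)(W), (4,3)(W), (4,0)(W), (3,4)(W) — all W, so L
(5,1): →(1,1)(W), (0,1)(W), (5,0)(W), (4,0)(W) — all W, so L
(5,4): →(1,4)(W), (0,4)(W), (5,3)(W), (5,2)(W), (4,3)(W) — all W, so L
(6,1): →(2,1)(W), (1,1)(W), (6,0)(W), (5,0)(W) — all W, so L
(6,4): →(2,4)(W), (1,4)(W), (6,3)(W), (6,2)(W), (5,3)(W) — all W, so L
(7,1): →(3,1)(W), (2,1)(W), (7,0)(W), (6,0)(W) — all W, so L
(7,4): →(3,4)(W), (2,4)(W), (7,3)(W), (7,2)(W), (6,3)(W) — all W, so L
(8,1): →(4,1)(W), (3,1)(W), (8,0)(W), (7,0)(W) — all W, so L
(8,4): →(4,4)(W), (3,4)(W), (8,3)(W), (8,2)(W), (7,3)(W) — all W, so L
Every other cell has at least one move into one of the L cells above, so it is W.
From (8,5), the L positions reachable in one move are: (4,5), (8,4), (7,4). Any move reaching one of these is winning.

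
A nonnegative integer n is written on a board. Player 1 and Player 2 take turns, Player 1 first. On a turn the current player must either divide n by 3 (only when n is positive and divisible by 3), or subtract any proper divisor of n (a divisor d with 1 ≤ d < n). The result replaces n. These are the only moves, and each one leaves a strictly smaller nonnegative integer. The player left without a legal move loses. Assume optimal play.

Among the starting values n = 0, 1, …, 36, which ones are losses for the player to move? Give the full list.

Use the standard recursion: the mover loses at a terminal position; elsewhere, the mover wins exactly when some move hands the opponent an L position.
n=0: no move → L
n=1: no move → L
n=2: reaches L-position 1 → W
n=3: reaches L-position 1 → W
n=4: only reaches 2(W), 3(W), all W → L
n=5: reaches L-position 4 → W
n=6: reaches L-position 4 → W
n=7: only reaches 6(W), which is W → L
n=8: reaches L-position 4 → W
n=9: only reaches 3(W), 6(W), 8(W), all W → L
n=10: reaches L-position 9 → W
n=11: only reaches 10(W), which is W → L
n=12: reaches L-position 4 → W
n=13: only reaches 12(W), which is W → L
n=14: reaches L-position 7 → W
n=15: only reaches 5(W), 10(W), 12(W), 14(W), all W → L
n=16: reaches L-position 15 → W
n=17: only reaches 16(W), which is W → L
n=18: reaches L-position 9 → W
n=19: only reaches 18(W), which is W → L
n=20: reaches L-position 15 → W
n=21: reaches L-position 7 → W
n=22: reaches L-position 11 → W
n=23: only reaches 22(W), which is W → L
n=24: reaches L-position 23 → W
n=25: only reaches 20(W), 24(W), all W → L
n=26: reaches L-position 13 → W
n=27: reaches L-position 9 → W
n=28: only reaches 14(W), 21(W), 24(W), 26(W), 27(W), all W → L
n=29: reaches L-position 28 → W
n=30: reaches L-position 15 → W
n=31: only reaches 30(W), which is W → L
n=32: reaches L-position 28 → W
n=33: reaches L-position 11 → W
n=34: reaches L-position 17 → W
n=35: reaches L-position 28 → W
n=36: only reaches 12(W), 18(W), 24(W), 27(W), 30(W), 32(W), 33(W), 34(W), 35(W), all W → L
The losing starting values of n are exactly the entries labelled L in this table (15 of them).

0, 1, 4, 7, 9, 11, 13, 15, 17, 19, 23, 25, 28, 31, 36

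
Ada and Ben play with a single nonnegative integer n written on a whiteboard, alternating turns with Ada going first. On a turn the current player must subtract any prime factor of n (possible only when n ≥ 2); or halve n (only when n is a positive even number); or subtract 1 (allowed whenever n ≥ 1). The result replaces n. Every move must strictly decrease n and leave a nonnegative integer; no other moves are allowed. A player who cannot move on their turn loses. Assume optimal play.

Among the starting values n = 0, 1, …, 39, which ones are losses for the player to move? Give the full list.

Build the W/L table. Terminal = L. A non-terminal position is W if it has a move to some L; otherwise it is L.
n=0: no move → L
n=1: W (go to 0, an L position)
n=2: W (go to 0, an L position)
n=3: W (go to 0, an L position)
n=4: L (options 2(W), 3(W) are all W)
n=5: W (go to 0, an L position)
n=6: W (go to 4, an L position)
n=7: W (go to 0, an L position)
n=8: W (go to 4, an L position)
n=9: L (options 6(W), 8(W) are all W)
n=10: W (go to 9, an L position)
n=11: W (go to 0, an L position)
n=12: W (go to 9, an L position)
n=13: W (go to 0, an L position)
n=14: L (options 7(W), 12(W), 13(W) are all W)
n=15: W (go to 14, an L position)
n=16: W (go to 14, an L position)
n=17: W (go to 0, an L position)
n=18: W (go to 9, an L position)
n=19: W (go to 0, an L position)
n=20: L (options 10(W), 15(W), 18(W), 19(W) are all W)
n=21: W (go to 14, an L position)
n=22: W (go to 20, an L position)
n=23: W (go to 0, an L position)
n=24: L (options 12(W), 21(W), 22(W), 23(W) are all W)
n=25: W (go to 20, an L position)
n=26: W (go to 24, an L position)
n=27: W (go to 24, an L position)
n=28: W (go to 14, an L position)
n=29: W (go to 0, an L position)
n=30: L (options 15(W), 25(W), 27(W), 28(W), 29(W) are all W)
n=31: W (go to 0, an L position)
n=32: W (go to 30, an L position)
n=33: W (go to 30, an L position)
n=34: L (options 17(W), 32(W), 33(W) are all W)
n=35: W (go to 30, an L position)
n=36: W (go to 34, an L position)
n=37: W (go to 0, an L position)
n=38: L (options 19(W), 36(W), 37(W) are all W)
n=39: W (go to 38, an L position)
Reading off the rows marked L gives the requested list; there are 9 such values of n.

0, 4, 9, 14, 20, 24, 30, 34, 38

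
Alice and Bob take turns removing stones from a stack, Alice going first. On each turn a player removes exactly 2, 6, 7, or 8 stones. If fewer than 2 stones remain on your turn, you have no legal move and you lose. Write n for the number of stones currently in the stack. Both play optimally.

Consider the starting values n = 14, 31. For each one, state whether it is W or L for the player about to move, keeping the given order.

14: L, 31: W

Use the standard recursion: the mover loses at a terminal position; elsewhere, the mover wins exactly when some move hands the opponent an L position.
n=0: no move → L
n=1: no move → L
n=2: →0(L), so W
n=3: →1(L), so W
n=4: →2(W) only, which is W, so L
n=5: →3(W) only, which is W, so L
n=6: →4(L), so W
n=7: →5(L), so W
n=8: →1(L), so W
n=9: →1(L), so W
n=10: →4(L), so W
n=11: →5(L), so W
n=12: →5(L), so W
n=13: →5(L), so W
n=14: →12(W), 8(W), 7(W), 6(W) — all W, so L
n=15: →13(W), 9(W), 8(W), 7(W) — all W, so L
n=16: →14(L), so W
n=17: →15(L), so W
n=18: →16(W), 12(W), 11(W), 10(W) — all W, so L
n=19: →17(W), 13(W), 12(W), 11(W) — all W, so L
n=20: →18(L), so W
n=21: →19(L), so W
n=22: →15(L), so W
n=23: →15(L), so W
n=24: →18(L), so W
n=25: →19(L), so W
n=26: →19(L), so W
n=27: →19(L), so W
n=28: →26(W), 22(W), 21(W), 20(W) — all W, so L
n=29: →27(W), 23(W), 22(W), 21(W) — all W, so L
n=30: →28(L), so W
n=31: →29(L), so W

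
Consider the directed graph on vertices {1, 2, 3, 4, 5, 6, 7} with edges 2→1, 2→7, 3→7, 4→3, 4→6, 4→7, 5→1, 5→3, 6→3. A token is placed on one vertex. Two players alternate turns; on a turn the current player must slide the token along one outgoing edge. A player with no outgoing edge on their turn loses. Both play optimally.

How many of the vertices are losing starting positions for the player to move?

3

Work bottom-up. With no move the player to move loses. Otherwise the position is W if at least one move leads to an L position for the opponent, and L if every move leads to a W.
Every edge goes from a vertex to one that appears earlier in the order 7, 1, 3, 6, 2, 4, 5, so processing vertices in that order labels each vertex after all of its successors.
7: no outgoing edge → L
1: no outgoing edge → L
3: →7(L), so W
6: →3(W) only, which is W, so L
2: →1(L), so W
4: →6(L), so W
5: →1(L), so W
The L vertices are 1, 6, 7; that is 3 in all.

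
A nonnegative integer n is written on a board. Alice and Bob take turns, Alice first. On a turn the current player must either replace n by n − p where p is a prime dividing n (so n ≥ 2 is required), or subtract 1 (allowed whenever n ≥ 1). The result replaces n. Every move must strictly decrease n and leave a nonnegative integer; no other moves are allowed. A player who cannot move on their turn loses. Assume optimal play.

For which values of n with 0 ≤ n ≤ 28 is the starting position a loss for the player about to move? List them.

0, 4, 8, 12, 16, 20, 24, 28

Classify positions by backward induction: terminal positions (no move available) are L. From any other position, the mover wins iff some move reaches an L.
n=0: no move → L
n=1: reaches L-position 0 → W
n=2: reaches L-position 0 → W
n=3: reaches L-position 0 → W
n=4: only reaches 2(W), 3(W), all W → L
n=5: reaches L-position 0 → W
n=6: reaches L-position 4 → W
n=7: reaches L-position 0 → W
n=8: only reaches 6(W), 7(W), all W → L
n=9: reaches L-position 8 → W
n=10: reaches L-position 8 → W
n=11: reaches L-position 0 → W
n=12: only reaches 9(W), 10(W), 11(W), all W → L
n=13: reaches L-position 0 → W
n=14: reaches L-position 12 → W
n=15: reaches L-position 12 → W
n=16: only reaches 14(W), 15(W), all W → L
n=17: reaches L-position 0 → W
n=18: reaches L-position 16 → W
n=19: reaches L-position 0 → W
n=20: only reaches 15(W), 18(W), 19(W), all W → L
n=21: reaches L-position 20 → W
n=22: reaches L-position 20 → W
n=23: reaches L-position 0 → W
n=24: only reaches 21(W), 22(W), 23(W), all W → L
n=25: reaches L-position 20 → W
n=26: reaches L-position 24 → W
n=27: reaches L-position 24 → W
n=28: only reaches 21(W), 26(W), 27(W), all W → L
The losing starting values of n are exactly the entries labelled L in this table (8 of them).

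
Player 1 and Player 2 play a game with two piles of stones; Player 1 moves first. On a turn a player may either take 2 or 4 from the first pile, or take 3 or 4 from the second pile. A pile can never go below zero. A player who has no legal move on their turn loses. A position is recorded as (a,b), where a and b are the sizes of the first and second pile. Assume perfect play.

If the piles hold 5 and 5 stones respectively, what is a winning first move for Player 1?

Positions with no move are L. A position that does have a move is losing for the player to move precisely when every available move leads to a winning position for the opponent. Fill in the labels:
No move ever increases a pile, so every position that can arise here has a ≤ 5 and b ≤ 5; it is enough to label the cells with 0 ≤ a ≤ 5 and 0 ≤ b ≤ 5.
Every move lowers a or b (never raises either), so fill the grid row by row in increasing a, and left to right within a row: each cell's successors are then already labelled.
      b=0  b=1  b=2  b=3  b=4  b=5
a=0:    L    L    L    W    W    W
a=1:    L    L    L    W    W    W
a=2:    W    W    W    L    L    L
a=3:    W    W    W    L    L    L
a=4:    W    W    W    W    W    W
a=5:    W    W    W    W    W    W
Cells with no legal move (terminal, hence L): (0,0), (0,1), (0,2), (1,0), (1,1), (1,2).
The remaining L cells, each justified by listing all of its moves:
(2,3): →(0,3)(W), (2,0)(W) — all W, so L
(2,4): →(0,4)(W), (2,1)(W), (2,0)(W) — all W, so L
(2,5): →(0,5)(W), (2,2)(W), (2,1)(W) — all W, so L
(3,3): →(1,3)(W), (3,0)(W) — all W, so L
(3,4): →(1,4)(W), (3,1)(W), (3,0)(W) — all W, so L
(3,5): →(1,5)(W), (3,2)(W), (3,1)(W) — all W, so L
Every other cell has at least one move into one of the L cells above, so it is W.
From (5,5), the L positions reachable in one move are: (3,5).

Move to (3,5).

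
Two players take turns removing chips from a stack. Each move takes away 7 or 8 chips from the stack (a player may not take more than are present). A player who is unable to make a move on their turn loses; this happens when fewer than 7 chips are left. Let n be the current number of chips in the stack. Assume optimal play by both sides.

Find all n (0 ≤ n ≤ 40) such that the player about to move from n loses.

Build the W/L table. Terminal = L. A non-terminal position is W if it has a move to some L; otherwise it is L.
n=0: no move → L
n=1: no move → L
n=2: no move → L
n=3: no move → L
n=4: no move → L
n=5: no move → L
n=6: no move → L
n=7: →0(L), so W
n=8: →1(L), so W
n=9: →2(L), so W
n=10: →3(L), so W
n=11: →4(L), so W
n=12: →5(L), so W
n=13: →6(L), so W
n=14: →6(L), so W
n=15: →8(W), 7(W) — all W, so L
n=16: →9(W), 8(W) — all W, so L
n=17: →10(W), 9(W) — all W, so L
n=18: →11(W), 10(W) — all W, so L
n=19: →12(W), 11(W) — all W, so L
n=20: →13(W), 12(W) — all W, so L
n=21: →14(W), 13(W) — all W, so L
n=22: →15(L), so W
n=23: →16(L), so W
n=24: →17(L), so W
n=25: →18(L), so W
n=26: →19(L), so W
n=27: →20(L), so W
n=28: →21(L), so W
n=29: →21(L), so W
n=30: →23(W), 22(W) — all W, so L
n=31: →24(W), 23(W) — all W, so L
n=32: →25(W), 24(W) — all W, so L
n=33: →26(W), 25(W) — all W, so L
n=34: →27(W), 26(W) — all W, so L
n=35: →28(W), 27(W) — all W, so L
n=36: →29(W), 28(W) — all W, so L
n=37: →30(L), so W
n=38: →31(L), so W
n=39: →32(L), so W
n=40: →33(L), so W
Reading off the rows marked L gives the requested list; there are 21 such values of n.

0, 1, 2, 3, 4, 5, 6, 15, 16, 17, 18, 19, 20, 21, 30, 31, 32, 33, 34, 35, 36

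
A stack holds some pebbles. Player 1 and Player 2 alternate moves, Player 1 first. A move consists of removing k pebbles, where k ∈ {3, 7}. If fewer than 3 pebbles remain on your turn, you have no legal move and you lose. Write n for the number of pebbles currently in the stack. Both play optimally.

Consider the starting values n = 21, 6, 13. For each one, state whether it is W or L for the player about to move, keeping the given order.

Build the W/L table. Terminal = L. A non-terminal position is W if it has a move to some L; otherwise it is L.
n=0: no move → L
n=1: no move → L
n=2: no move → L
n=3: can move to 0, which is L ⇒ W
n=4: can move to 1, which is L ⇒ W
n=5: can move to 2, which is L ⇒ W
n=6: the only move is to 3(W), a W ⇒ L
n=7: can move to 0, which is L ⇒ W
n=8: can move to 1, which is L ⇒ W
n=9: can move to 6, which is L ⇒ W
n=10: moves to 7(W), 3(W); every one is W ⇒ L
n=11: moves to 8(W), 4(W); every one is W ⇒ L
n=12: moves to 9(W), 5(W); every one is W ⇒ L
n=13: can move to 10, which is L ⇒ W
n=14: can move to 11, which is L ⇒ W
n=15: can move to 12, which is L ⇒ W
n=16: moves to 13(W), 9(W); every one is W ⇒ L
n=17: can move to 10, which is L ⇒ W
n=18: can move to 11, which is L ⇒ W
n=19: can move to 16, which is L ⇒ W
n=20: moves to 17(W), 13(W); every one is W ⇒ L
n=21: moves to 18(W), 14(W); every one is W ⇒ L

21: L, 6: L, 13: W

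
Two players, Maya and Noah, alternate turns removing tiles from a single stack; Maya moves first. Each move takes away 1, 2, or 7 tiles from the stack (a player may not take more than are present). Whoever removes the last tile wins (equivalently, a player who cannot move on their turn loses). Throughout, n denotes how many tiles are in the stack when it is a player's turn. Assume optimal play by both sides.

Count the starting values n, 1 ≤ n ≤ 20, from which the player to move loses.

6

Compute win/loss labels from the base case upward. A position with no move is L. Any other position is W if it can reach an L in one move, else L.
n=0: no move → L
n=1: can move to 0, which is L ⇒ W
n=2: can move to 0, which is L ⇒ W
n=3: moves to 2(W), 1(W); every one is W ⇒ L
n=4: can move to 3, which is L ⇒ W
n=5: can move to 3, which is L ⇒ W
n=6: moves to 5(W), 4(W); every one is W ⇒ L
n=7: can move to 6, which is L ⇒ W
n=8: can move to 6, which is L ⇒ W
n=9: moves to 8(W), 7(W), 2(W); every one is W ⇒ L
n=10: can move to 9, which is L ⇒ W
n=11: can move to 9, which is L ⇒ W
n=12: moves to 11(W), 10(W), 5(W); every one is W ⇒ L
n=13: can move to 12, which is L ⇒ W
n=14: can move to 12, which is L ⇒ W
n=15: moves to 14(W), 13(W), 8(W); every one is W ⇒ L
n=16: can move to 15, which is L ⇒ W
n=17: can move to 15, which is L ⇒ W
n=18: moves to 17(W), 16(W), 11(W); every one is W ⇒ L
n=19: can move to 18, which is L ⇒ W
n=20: can move to 18, which is L ⇒ W
L entries with 1 ≤ n ≤ 20 (n=0 is outside the asked range and is not counted): n = 3, 6, 9, 12, 15, 18; that makes 6.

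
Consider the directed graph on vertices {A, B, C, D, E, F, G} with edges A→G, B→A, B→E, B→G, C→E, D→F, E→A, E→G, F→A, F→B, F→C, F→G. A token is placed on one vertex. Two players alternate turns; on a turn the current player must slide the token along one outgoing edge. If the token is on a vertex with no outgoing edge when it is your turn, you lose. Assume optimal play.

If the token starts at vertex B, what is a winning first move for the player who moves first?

Label each position W (a win for the player to move) or L (a loss). A position with no legal move is L; any other position is W exactly when some move reaches an L, and L when every move reaches a W.
Every edge goes from a vertex to one that appears earlier in the order G, A, E, C, B, F, D, so processing vertices in that order labels each vertex after all of its successors.
G: no outgoing edge → L
A: reaches L-position G → W
E: reaches L-position G → W
C: only reaches E(W), which is W → L
B: reaches L-position G → W
F: reaches L-position C → W
D: only reaches F(W), which is W → L
From B, the L positions reachable in one move are: G.

Move to G.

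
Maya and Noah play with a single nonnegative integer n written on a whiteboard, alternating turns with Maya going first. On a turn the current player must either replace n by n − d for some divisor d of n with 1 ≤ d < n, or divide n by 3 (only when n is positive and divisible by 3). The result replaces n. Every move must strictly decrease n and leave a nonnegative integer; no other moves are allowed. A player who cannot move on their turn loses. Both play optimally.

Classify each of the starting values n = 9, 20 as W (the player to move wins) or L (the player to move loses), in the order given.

9: L, 20: W

Build the W/L table. Terminal = L. A non-terminal position is W if it has a move to some L; otherwise it is L.
n=0: no move → L
n=1: no move → L
n=2: →1(L), so W
n=3: →1(L), so W
n=4: →2(W), 3(W) — all W, so L
n=5: →4(L), so W
n=6: →4(L), so W
n=7: →6(W) only, which is W, so L
n=8: →4(L), so W
n=9: →3(W), 6(W), 8(W) — all W, so L
n=10: →9(L), so W
n=11: →10(W) only, which is W, so L
n=12: →4(L), so W
n=13: →12(W) only, which is W, so L
n=14: →7(L), so W
n=15: →5(W), 10(W), 12(W), 14(W) — all W, so L
n=16: →15(L), so W
n=17: →16(W) only, which is W, so L
n=18: →9(L), so W
n=19: →18(W) only, which is W, so L
n=20: →15(L), so W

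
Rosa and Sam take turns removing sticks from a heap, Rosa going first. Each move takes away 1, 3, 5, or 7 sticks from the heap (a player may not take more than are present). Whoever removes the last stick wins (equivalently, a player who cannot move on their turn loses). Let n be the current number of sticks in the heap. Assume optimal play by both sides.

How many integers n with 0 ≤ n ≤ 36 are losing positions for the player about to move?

19

Build the W/L table. Terminal = L. A non-terminal position is W if it has a move to some L; otherwise it is L.
n=0: no move → L
n=1: W (go to 0, an L position)
n=2: L (sole option 1(W) is W)
n=3: W (go to 2, an L position)
n=4: L (options 3(W), 1(W) are all W)
n=5: W (go to 4, an L position)
n=6: L (options 5(W), 3(W), 1(W) are all W)
n=7: W (go to 6, an L position)
n=8: L (options 7(W), 5(W), 3(W), 1(W) are all W)
n=9: W (go to 8, an L position)
n=10: L (options 9(W), 7(W), 5(W), 3(W) are all W)
n=11: W (go to 10, an L position)
n=12: L (options 11(W), 9(W), 7(W), 5(W) are all W)
n=13: W (go to 12, an L position)
n=14: L (options 13(W), 11(W), 9(W), 7(W) are all W)
n=15: W (go to 14, an L position)
n=16: L (options 15(W), 13(W), 11(W), 9(W) are all W)
n=17: W (go to 16, an L position)
n=18: L (options 17(W), 15(W), 13(W), 11(W) are all W)
n=19: W (go to 18, an L position)
n=20: L (options 19(W), 17(W), 15(W), 13(W) are all W)
n=21: W (go to 20, an L position)
n=22: L (options 21(W), 19(W), 17(W), 15(W) are all W)
n=23: W (go to 22, an L position)
n=24: L (options 23(W), 21(W), 19(W), 17(W) are all W)
n=25: W (go to 24, an L position)
n=26: L (options 25(W), 23(W), 21(W), 19(W) are all W)
n=27: W (go to 26, an L position)
n=28: L (options 27(W), 25(W), 23(W), 21(W) are all W)
n=29: W (go to 28, an L position)
n=30: L (options 29(W), 27(W), 25(W), 23(W) are all W)
n=31: W (go to 30, an L position)
n=32: L (options 31(W), 29(W), 27(W), 25(W) are all W)
n=33: W (go to 32, an L position)
n=34: L (options 33(W), 31(W), 29(W), 27(W) are all W)
n=35: W (go to 34, an L position)
n=36: L (options 35(W), 33(W), 31(W), 29(W) are all W)
L entries with 0 ≤ n ≤ 36: n = 0, 2, 4, 6, 8, 10, 12, 14, 16, 18, 20, 22, 24, 26, 28, 30, 32, 34, 36; that makes 19.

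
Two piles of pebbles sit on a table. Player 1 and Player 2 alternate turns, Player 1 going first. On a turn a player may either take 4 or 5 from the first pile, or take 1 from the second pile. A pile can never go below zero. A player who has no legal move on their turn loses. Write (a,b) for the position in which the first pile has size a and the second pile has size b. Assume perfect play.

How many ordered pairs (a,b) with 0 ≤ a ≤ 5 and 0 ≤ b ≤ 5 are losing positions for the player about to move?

18

Build the W/L table. Terminal = L. A non-terminal position is W if it has a move to some L; otherwise it is L.
Every move lowers a or b (never raises either), so fill the grid row by row in increasing a, and left to right within a row: each cell's successors are then already labelled.
      b=0  b=1  b=2  b=3  b=4  b=5
a=0:    L    W    L    W    L    W
a=1:    L    W    L    W    L    W
a=2:    L    W    L    W    L    W
a=3:    L    W    L    W    L    W
a=4:    W    L    W    L    W    L
a=5:    W    L    W    L    W    L
Cells with no legal move (terminal, hence L): (0,0), (1,0), (2,0), (3,0).
The remaining L cells, each justified by listing all of its moves:
(0,2): →(0,1)(W) only, which is W, so L
(0,4): →(0,3)(W) only, which is W, so L
(1,2): →(1,1)(W) only, which is W, so L
(1,4): →(1,3)(W) only, which is W, so L
(2,2): →(2,1)(W) only, which is W, so L
(2,4): →(2,3)(W) only, which is W, so L
(3,2): →(3,1)(W) only, which is W, so L
(3,4): →(3,3)(W) only, which is W, so L
(4,1): →(0,1)(W), (4,0)(W) — all W, so L
(4,3): →(0,3)(W), (4,2)(W) — all W, so L
(4,5): →(0,5)(W), (4,4)(W) — all W, so L
(5,1): →(1,1)(W), (0,1)(W), (5,0)(W) — all W, so L
(5,3): →(1,3)(W), (0,3)(W), (5,2)(W) — all W, so L
(5,5): →(1,5)(W), (0,5)(W), (5,4)(W) — all W, so L
Every other cell has at least one move into one of the L cells above, so it is W.
L cells per row: a=0: 3, a=1: 3, a=2: 3, a=3: 3, a=4: 3, a=5: 3; total 18.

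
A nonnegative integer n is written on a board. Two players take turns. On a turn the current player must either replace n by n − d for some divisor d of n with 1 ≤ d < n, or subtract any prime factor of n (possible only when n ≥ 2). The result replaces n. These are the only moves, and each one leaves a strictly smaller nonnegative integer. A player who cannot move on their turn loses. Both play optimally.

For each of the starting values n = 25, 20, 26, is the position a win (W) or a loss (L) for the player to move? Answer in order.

Positions with no move are L. A position that does have a move is losing for the player to move precisely when every available move leads to a winning position for the opponent. Fill in the labels:
n=0: no move → L
n=1: no move → L
n=2: can move to 0, which is L ⇒ W
n=3: can move to 0, which is L ⇒ W
n=4: moves to 2(W), 3(W); every one is W ⇒ L
n=5: can move to 0, which is L ⇒ W
n=6: can move to 4, which is L ⇒ W
n=7: can move to 0, which is L ⇒ W
n=8: can move to 4, which is L ⇒ W
n=9: moves to 6(W), 8(W); every one is W ⇒ L
n=10: can move to 9, which is L ⇒ W
n=11: can move to 0, which is L ⇒ W
n=12: can move to 9, which is L ⇒ W
n=13: can move to 0, which is L ⇒ W
n=14: moves to 7(W), 12(W), 13(W); every one is W ⇒ L
n=15: can move to 14, which is L ⇒ W
n=16: can move to 14, which is L ⇒ W
n=17: can move to 0, which is L ⇒ W
n=18: can move to 9, which is L ⇒ W
n=19: can move to 0, which is L ⇒ W
n=20: moves to 10(W), 15(W), 16(W), 18(W), 19(W); every one is W ⇒ L
n=21: can move to 14, which is L ⇒ W
n=22: can move to 20, which is L ⇒ W
n=23: can move to 0, which is L ⇒ W
n=24: can move to 20, which is L ⇒ W
n=25: can move to 20, which is L ⇒ W
n=26: moves to 13(W), 24(W), 25(W); every one is W ⇒ L

25: W, 20: L, 26: L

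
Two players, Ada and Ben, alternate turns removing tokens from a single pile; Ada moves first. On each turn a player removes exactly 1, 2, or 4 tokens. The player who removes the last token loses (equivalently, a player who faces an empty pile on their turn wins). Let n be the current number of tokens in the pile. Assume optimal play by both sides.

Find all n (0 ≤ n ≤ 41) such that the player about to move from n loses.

1, 4, 7, 10, 13, 16, 19, 22, 25, 28, 31, 34, 37, 40

Label each position W (a win for the player to move) or L (a loss). A position with no legal move is W; any other position is W exactly when some move reaches an L, and L when every move reaches a W.
n=0: no move; the opponent has just taken the last token and therefore loses → W
n=1: only reaches 0(W), which is W → L
n=2: reaches L-position 1 → W
n=3: reaches L-position 1 → W
n=4: only reaches 3(W), 2(W), 0(W), all W → L
n=5: reaches L-position 4 → W
n=6: reaches L-position 4 → W
n=7: only reaches 6(W), 5(W), 3(W), all W → L
n=8: reaches L-position 7 → W
n=9: reaches L-position 7 → W
n=10: only reaches 9(W), 8(W), 6(W), all W → L
n=11: reaches L-position 10 → W
n=12: reaches L-position 10 → W
n=13: only reaches 12(W), 11(W), 9(W), all W → L
n=14: reaches L-position 13 → W
n=15: reaches L-position 13 → W
n=16: only reaches 15(W), 14(W), 12(W), all W → L
n=17: reaches L-position 16 → W
n=18: reaches L-position 16 → W
n=19: only reaches 18(W), 17(W), 15(W), all W → L
n=20: reaches L-position 19 → W
n=21: reaches L-position 19 → W
n=22: only reaches 21(W), 20(W), 18(W), all W → L
n=23: reaches L-position 22 → W
n=24: reaches L-position 22 → W
n=25: only reaches 24(W), 23(W), 21(W), all W → L
n=26: reaches L-position 25 → W
n=27: reaches L-position 25 → W
n=28: only reaches 27(W), 26(W), 24(W), all W → L
n=29: reaches L-position 28 → W
n=30: reaches L-position 28 → W
n=31: only reaches 30(W), 29(W), 27(W), all W → L
n=32: reaches L-position 31 → W
n=33: reaches L-position 31 → W
n=34: only reaches 33(W), 32(W), 30(W), all W → L
n=35: reaches L-position 34 → W
n=36: reaches L-position 34 → W
n=37: only reaches 36(W), 35(W), 33(W), all W → L
n=38: reaches L-position 37 → W
n=39: reaches L-position 37 → W
n=40: only reaches 39(W), 38(W), 36(W), all W → L
n=41: reaches L-position 40 → W
Reading off the rows marked L gives the requested list; there are 14 such values of n.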